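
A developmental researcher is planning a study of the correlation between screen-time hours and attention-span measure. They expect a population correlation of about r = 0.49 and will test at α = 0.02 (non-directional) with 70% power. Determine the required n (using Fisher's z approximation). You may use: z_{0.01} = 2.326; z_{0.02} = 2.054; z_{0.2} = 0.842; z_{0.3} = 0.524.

Fisher's z: C = ½·ln((1+r)/(1−r)) = ½·ln(2.9216) = 0.5361.
n = ((z_{α/2} + z_β)/C)² + 3.
(2.326 + 0.524) / 0.5361 = 2.850 / 0.5361 = 5.316.
n = 5.316² + 3 = 28.26 + 3 = 31.3.
Round up.

n = 32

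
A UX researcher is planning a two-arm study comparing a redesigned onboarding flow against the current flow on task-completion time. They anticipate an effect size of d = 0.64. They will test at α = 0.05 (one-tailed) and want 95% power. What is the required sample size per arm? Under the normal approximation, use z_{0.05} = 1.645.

For two independent groups with equal n: n = 2·((z_{α} + z_β) / d)².
z_{α} + z_β = 1.645 + 1.645 = 3.290.
n = 2 × (3.290 / 0.64)² = 2 × 5.141² = 2 × 26.43 = 52.9.
Round up to the next whole participant.

n = 53 per group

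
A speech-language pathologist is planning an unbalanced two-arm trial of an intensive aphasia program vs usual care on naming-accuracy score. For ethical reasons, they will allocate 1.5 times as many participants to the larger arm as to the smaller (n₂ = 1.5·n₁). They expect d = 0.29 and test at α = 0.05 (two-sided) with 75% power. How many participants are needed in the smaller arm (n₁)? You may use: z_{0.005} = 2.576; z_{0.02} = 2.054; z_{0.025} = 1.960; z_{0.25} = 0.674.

With allocation ratio k = n₂/n₁ = 1.5, Var(x̄₁−x̄₂) = σ²(1/n₁ + 1/(k·n₁)) = σ²·(k+1)/(k·n₁).
So n₁ = (1 + 1/k)·((z_{α/2} + z_β)/d)² = 1.667 × (2.634/0.29)².
n₁ = 1.667 × 82.50 = 137.5.
Round up: n₁ = 138, giving n₂ = 1.5 × 138 = 207.

n₁ = 138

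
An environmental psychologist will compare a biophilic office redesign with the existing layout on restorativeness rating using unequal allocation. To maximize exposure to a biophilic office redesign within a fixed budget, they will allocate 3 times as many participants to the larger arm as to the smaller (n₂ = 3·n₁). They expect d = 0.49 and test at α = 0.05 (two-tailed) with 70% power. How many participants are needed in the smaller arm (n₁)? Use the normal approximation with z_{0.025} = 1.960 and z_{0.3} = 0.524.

n₁ = 35

With allocation ratio k = n₂/n₁ = 3, Var(x̄₁−x̄₂) = σ²(1/n₁ + 1/(k·n₁)) = σ²·(k+1)/(k·n₁).
So n₁ = (1 + 1/k)·((z_{α/2} + z_β)/d)² = 1.333 × (2.484/0.49)².
n₁ = 1.333 × 25.70 = 34.3.
Round up: n₁ = 35, giving n₂ = 3 × 35 = 105.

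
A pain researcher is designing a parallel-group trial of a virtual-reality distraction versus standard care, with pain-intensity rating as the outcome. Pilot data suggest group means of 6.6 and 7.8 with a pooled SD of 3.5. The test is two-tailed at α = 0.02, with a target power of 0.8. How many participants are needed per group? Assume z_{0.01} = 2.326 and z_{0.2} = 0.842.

Cohen's d = |M₁ − M₂| / SD_pooled = |6.6 − 7.8| / 3.5 = 1.2 / 3.5 = 0.343.
For two independent groups with equal n: n = 2·((z_{α/2} + z_β) / d)².
z_{α/2} + z_β = 2.326 + 0.842 = 3.168.
n = 2 × (3.168 / 0.343)² = 2 × 9.236² = 2 × 85.31 = 170.6.
Round up to the next whole participant.

n = 171 per group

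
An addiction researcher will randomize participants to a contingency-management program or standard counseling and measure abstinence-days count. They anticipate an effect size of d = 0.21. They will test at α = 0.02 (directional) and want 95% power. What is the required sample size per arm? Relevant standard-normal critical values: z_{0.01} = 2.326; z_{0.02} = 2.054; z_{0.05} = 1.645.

n = 621 per group

For two independent groups with equal n: n = 2·((z_{α} + z_β) / d)².
z_{α} + z_β = 2.054 + 1.645 = 3.699.
n = 2 × (3.699 / 0.21)² = 2 × 17.614² = 2 × 310.26 = 620.5.
Round up to the next whole participant.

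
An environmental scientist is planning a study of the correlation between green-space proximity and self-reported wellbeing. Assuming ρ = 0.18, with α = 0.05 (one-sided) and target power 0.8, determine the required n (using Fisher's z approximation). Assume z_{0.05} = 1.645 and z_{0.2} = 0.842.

Fisher's z: C = ½·ln((1+r)/(1−r)) = ½·ln(1.4390) = 0.1820.
n = ((z_{α} + z_β)/C)² + 3.
(1.645 + 0.842) / 0.1820 = 2.487 / 0.1820 = 13.665.
n = 13.665² + 3 = 186.73 + 3 = 189.7.
Round up.

n = 190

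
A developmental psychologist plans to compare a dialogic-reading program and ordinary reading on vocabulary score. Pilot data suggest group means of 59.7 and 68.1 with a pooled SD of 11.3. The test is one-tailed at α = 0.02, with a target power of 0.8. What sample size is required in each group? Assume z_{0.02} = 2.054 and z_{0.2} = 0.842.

n = 31 per group

Cohen's d = |M₁ − M₂| / SD_pooled = |59.7 − 68.1| / 11.3 = 8.4 / 11.3 = 0.743.
For two independent groups with equal n: n = 2·((z_{α} + z_β) / d)².
z_{α} + z_β = 2.054 + 0.842 = 2.896.
n = 2 × (2.896 / 0.743)² = 2 × 3.898² = 2 × 15.19 = 30.4.
Round up to the next whole participant.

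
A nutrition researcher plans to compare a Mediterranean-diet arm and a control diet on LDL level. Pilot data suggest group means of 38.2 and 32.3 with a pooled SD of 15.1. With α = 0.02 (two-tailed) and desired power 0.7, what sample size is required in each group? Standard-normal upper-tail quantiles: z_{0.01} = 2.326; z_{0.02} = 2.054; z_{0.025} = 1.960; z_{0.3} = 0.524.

Cohen's d = |M₁ − M₂| / SD_pooled = |38.2 − 32.3| / 15.1 = 5.9 / 15.1 = 0.391.
For two independent groups with equal n: n = 2·((z_{α/2} + z_β) / d)².
z_{α/2} + z_β = 2.326 + 0.524 = 2.850.
n = 2 × (2.850 / 0.391)² = 2 × 7.289² = 2 × 53.13 = 106.3.
Round up to the next whole participant.

n = 107 per group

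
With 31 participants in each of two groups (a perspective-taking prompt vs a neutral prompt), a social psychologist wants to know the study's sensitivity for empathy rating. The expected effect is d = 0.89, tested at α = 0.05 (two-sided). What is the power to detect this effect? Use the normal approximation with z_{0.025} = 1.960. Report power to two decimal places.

power ≈ 0.94

For two equal groups, power = Φ(d·√(n/2) − z_{α/2}).
d·√(n/2) = 0.89 × √(31/2) = 0.89 × 3.937 = 3.504.
z_β = 3.504 − 1.960 = 1.544.
Power = Φ(1.544) = 0.939.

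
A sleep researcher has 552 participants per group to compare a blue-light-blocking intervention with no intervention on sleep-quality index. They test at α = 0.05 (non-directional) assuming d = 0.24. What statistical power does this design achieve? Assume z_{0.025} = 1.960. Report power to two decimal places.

For two equal groups, power = Φ(d·√(n/2) − z_{α/2}).
d·√(n/2) = 0.24 × √(552/2) = 0.24 × 16.613 = 3.987.
z_β = 3.987 − 1.960 = 2.027.
Power = Φ(2.027) = 0.979.

power ≈ 0.98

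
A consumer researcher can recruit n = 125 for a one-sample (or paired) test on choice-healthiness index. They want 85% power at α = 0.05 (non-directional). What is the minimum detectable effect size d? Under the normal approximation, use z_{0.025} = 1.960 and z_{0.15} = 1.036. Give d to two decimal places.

For a single sample (or paired design) of n = 125: d_min = (z_{α/2} + z_β)/√n.
z-sum = 1.960 + 1.036 = 2.996.
d_min = 2.996 / √125 = 2.996 / 11.180 = 0.268.

d_min ≈ 0.27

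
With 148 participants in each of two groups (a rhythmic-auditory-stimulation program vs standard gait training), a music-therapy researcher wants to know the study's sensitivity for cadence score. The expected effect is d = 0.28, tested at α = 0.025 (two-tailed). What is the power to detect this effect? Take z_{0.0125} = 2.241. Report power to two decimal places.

For two equal groups, power = Φ(d·√(n/2) − z_{α/2}).
d·√(n/2) = 0.28 × √(148/2) = 0.28 × 8.602 = 2.409.
z_β = 2.409 − 2.241 = 0.168.
Power = Φ(0.168) = 0.567.

power ≈ 0.57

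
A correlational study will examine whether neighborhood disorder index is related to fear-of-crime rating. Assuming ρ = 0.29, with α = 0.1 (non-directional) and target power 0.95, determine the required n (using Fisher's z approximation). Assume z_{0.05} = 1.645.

Fisher's z: C = ½·ln((1+r)/(1−r)) = ½·ln(1.8169) = 0.2986.
n = ((z_{α/2} + z_β)/C)² + 3.
(1.645 + 1.645) / 0.2986 = 3.290 / 0.2986 = 11.018.
n = 11.018² + 3 = 121.40 + 3 = 124.4.
Round up.

n = 125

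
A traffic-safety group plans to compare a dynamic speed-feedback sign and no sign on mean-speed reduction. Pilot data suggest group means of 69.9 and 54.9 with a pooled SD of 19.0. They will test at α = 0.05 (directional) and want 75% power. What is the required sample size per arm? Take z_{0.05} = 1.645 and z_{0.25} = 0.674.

n = 18 per group

Cohen's d = |M₁ − M₂| / SD_pooled = |69.9 − 54.9| / 19.0 = 15.0 / 19.0 = 0.789.
For two independent groups with equal n: n = 2·((z_{α} + z_β) / d)².
z_{α} + z_β = 1.645 + 0.674 = 2.319.
n = 2 × (2.319 / 0.789)² = 2 × 2.939² = 2 × 8.64 = 17.3.
Round up to the next whole participant.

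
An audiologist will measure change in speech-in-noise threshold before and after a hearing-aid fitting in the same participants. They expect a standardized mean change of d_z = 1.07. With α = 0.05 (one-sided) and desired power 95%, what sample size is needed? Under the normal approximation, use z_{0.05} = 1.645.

n = 10 pairs

For a paired (one-sample on differences) test: n = ((z_{α} + z_β) / d)².
z_{α} + z_β = 1.645 + 1.645 = 3.290.
n = (3.290 / 1.07)² = 3.075² = 9.45.
Round up.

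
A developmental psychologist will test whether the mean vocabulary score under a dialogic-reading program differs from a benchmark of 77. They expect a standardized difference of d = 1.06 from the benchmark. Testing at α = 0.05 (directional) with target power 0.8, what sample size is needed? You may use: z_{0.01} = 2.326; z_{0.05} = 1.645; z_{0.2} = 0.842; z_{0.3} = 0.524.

For a one-sample test: n = ((z_{α} + z_β) / d)².
z_{α} + z_β = 1.645 + 0.842 = 2.487.
n = (2.487 / 1.06)² = 2.346² = 5.50.
Round up.

n = 6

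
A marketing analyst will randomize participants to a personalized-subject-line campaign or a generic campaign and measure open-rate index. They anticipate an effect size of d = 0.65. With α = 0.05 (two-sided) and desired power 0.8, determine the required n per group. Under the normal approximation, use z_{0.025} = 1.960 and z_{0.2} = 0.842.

For two independent groups with equal n: n = 2·((z_{α/2} + z_β) / d)².
z_{α/2} + z_β = 1.960 + 0.842 = 2.802.
n = 2 × (2.802 / 0.65)² = 2 × 4.311² = 2 × 18.58 = 37.2.
Round up to the next whole participant.

n = 38 per group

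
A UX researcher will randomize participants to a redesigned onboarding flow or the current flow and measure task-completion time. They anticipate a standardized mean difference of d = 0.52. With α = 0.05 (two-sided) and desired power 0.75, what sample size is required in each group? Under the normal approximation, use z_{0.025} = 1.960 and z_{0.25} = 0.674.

For two independent groups with equal n: n = 2·((z_{α/2} + z_β) / d)².
z_{α/2} + z_β = 1.960 + 0.674 = 2.634.
n = 2 × (2.634 / 0.52)² = 2 × 5.065² = 2 × 25.66 = 51.3.
Round up to the next whole participant.

n = 52 per group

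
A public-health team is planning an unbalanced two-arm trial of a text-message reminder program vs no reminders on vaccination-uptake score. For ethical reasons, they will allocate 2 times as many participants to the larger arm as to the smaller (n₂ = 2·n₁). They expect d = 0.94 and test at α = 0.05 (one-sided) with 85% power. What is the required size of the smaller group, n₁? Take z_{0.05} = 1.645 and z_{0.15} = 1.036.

n₁ = 13

With allocation ratio k = n₂/n₁ = 2, Var(x̄₁−x̄₂) = σ²(1/n₁ + 1/(k·n₁)) = σ²·(k+1)/(k·n₁).
So n₁ = (1 + 1/k)·((z_{α} + z_β)/d)² = 1.500 × (2.681/0.94)².
n₁ = 1.500 × 8.13 = 12.2.
Round up: n₁ = 13, giving n₂ = 2 × 13 = 26.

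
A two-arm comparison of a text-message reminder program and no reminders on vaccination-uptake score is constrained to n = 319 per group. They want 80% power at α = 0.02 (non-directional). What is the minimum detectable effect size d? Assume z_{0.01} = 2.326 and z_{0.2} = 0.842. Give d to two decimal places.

For two independent groups of n = 319 each: d_min = (z_{α/2} + z_β)·√(2/n).
z-sum = 2.326 + 0.842 = 3.168.
d_min = 3.168 × √(2/319) = 3.168 × 0.0792 = 0.251.

d_min ≈ 0.25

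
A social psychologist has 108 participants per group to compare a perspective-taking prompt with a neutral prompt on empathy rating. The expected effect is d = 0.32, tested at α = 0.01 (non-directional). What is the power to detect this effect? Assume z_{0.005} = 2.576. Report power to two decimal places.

For two equal groups, power = Φ(d·√(n/2) − z_{α/2}).
d·√(n/2) = 0.32 × √(108/2) = 0.32 × 7.348 = 2.352.
z_β = 2.352 − 2.576 = -0.224.
Power = Φ(-0.224) = 0.411.

power ≈ 0.41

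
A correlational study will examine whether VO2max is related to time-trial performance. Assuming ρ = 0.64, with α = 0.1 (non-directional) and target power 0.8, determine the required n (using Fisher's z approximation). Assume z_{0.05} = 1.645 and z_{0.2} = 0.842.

n = 14

Fisher's z: C = ½·ln((1+r)/(1−r)) = ½·ln(4.5556) = 0.7582.
n = ((z_{α/2} + z_β)/C)² + 3.
(1.645 + 0.842) / 0.7582 = 2.487 / 0.7582 = 3.280.
n = 3.280² + 3 = 10.76 + 3 = 13.8.
Round up.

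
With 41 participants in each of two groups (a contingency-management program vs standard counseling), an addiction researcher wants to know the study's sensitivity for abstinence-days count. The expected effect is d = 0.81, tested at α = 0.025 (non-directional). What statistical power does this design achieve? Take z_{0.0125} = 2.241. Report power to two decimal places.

power ≈ 0.92

For two equal groups, power = Φ(d·√(n/2) − z_{α/2}).
d·√(n/2) = 0.81 × √(41/2) = 0.81 × 4.528 = 3.667.
z_β = 3.667 − 2.241 = 1.426.
Power = Φ(1.426) = 0.923.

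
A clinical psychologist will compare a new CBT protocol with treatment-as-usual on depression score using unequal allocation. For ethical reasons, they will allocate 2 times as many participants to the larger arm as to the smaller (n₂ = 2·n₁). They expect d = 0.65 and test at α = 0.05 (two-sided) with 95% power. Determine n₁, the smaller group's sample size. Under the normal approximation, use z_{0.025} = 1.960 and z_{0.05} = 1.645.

n₁ = 47

With allocation ratio k = n₂/n₁ = 2, Var(x̄₁−x̄₂) = σ²(1/n₁ + 1/(k·n₁)) = σ²·(k+1)/(k·n₁).
So n₁ = (1 + 1/k)·((z_{α/2} + z_β)/d)² = 1.500 × (3.605/0.65)².
n₁ = 1.500 × 30.76 = 46.1.
Round up: n₁ = 47, giving n₂ = 2 × 47 = 94.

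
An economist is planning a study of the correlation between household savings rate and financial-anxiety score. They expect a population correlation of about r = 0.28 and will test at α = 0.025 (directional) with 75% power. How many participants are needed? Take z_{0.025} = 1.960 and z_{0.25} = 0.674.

Fisher's z: C = ½·ln((1+r)/(1−r)) = ½·ln(1.7778) = 0.2877.
n = ((z_{α} + z_β)/C)² + 3.
(1.960 + 0.674) / 0.2877 = 2.634 / 0.2877 = 9.155.
n = 9.155² + 3 = 83.82 + 3 = 86.8.
Round up.

n = 87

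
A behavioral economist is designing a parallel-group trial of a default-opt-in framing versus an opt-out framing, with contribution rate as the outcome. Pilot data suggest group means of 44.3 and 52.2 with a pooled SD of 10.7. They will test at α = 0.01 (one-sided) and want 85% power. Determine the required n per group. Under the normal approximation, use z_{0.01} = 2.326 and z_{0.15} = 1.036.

Cohen's d = |M₁ − M₂| / SD_pooled = |44.3 − 52.2| / 10.7 = 7.9 / 10.7 = 0.738.
For two independent groups with equal n: n = 2·((z_{α} + z_β) / d)².
z_{α} + z_β = 2.326 + 1.036 = 3.362.
n = 2 × (3.362 / 0.738)² = 2 × 4.556² = 2 × 20.75 = 41.5.
Round up to the next whole participant.

n = 42 per group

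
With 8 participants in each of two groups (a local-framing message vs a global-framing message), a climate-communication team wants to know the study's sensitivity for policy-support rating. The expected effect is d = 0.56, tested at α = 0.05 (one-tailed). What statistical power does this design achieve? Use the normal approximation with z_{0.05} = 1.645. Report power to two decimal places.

For two equal groups, power = Φ(d·√(n/2) − z_{α}).
d·√(n/2) = 0.56 × √(8/2) = 0.56 × 2.000 = 1.120.
z_β = 1.120 − 1.645 = -0.525.
Power = Φ(-0.525) = 0.300.

power ≈ 0.30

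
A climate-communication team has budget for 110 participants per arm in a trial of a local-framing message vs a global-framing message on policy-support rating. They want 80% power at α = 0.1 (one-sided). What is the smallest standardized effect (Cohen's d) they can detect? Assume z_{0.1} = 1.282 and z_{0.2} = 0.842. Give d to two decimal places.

d_min ≈ 0.29

For two independent groups of n = 110 each: d_min = (z_{α} + z_β)·√(2/n).
z-sum = 1.282 + 0.842 = 2.124.
d_min = 2.124 × √(2/110) = 2.124 × 0.1348 = 0.286.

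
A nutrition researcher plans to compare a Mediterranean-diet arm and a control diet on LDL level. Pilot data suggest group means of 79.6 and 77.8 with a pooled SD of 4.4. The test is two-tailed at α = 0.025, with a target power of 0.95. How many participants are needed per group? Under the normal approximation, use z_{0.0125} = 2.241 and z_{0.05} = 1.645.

n = 181 per group

Cohen's d = |M₁ − M₂| / SD_pooled = |79.6 − 77.8| / 4.4 = 1.8 / 4.4 = 0.409.
For two independent groups with equal n: n = 2·((z_{α/2} + z_β) / d)².
z_{α/2} + z_β = 2.241 + 1.645 = 3.886.
n = 2 × (3.886 / 0.409)² = 2 × 9.501² = 2 × 90.27 = 180.5.
Round up to the next whole participant.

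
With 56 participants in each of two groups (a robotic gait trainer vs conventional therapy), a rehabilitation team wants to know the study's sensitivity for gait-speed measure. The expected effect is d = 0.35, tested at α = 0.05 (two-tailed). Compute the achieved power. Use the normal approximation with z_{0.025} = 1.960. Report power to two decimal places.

For two equal groups, power = Φ(d·√(n/2) − z_{α/2}).
d·√(n/2) = 0.35 × √(56/2) = 0.35 × 5.292 = 1.852.
z_β = 1.852 − 1.960 = -0.108.
Power = Φ(-0.108) = 0.457.

power ≈ 0.46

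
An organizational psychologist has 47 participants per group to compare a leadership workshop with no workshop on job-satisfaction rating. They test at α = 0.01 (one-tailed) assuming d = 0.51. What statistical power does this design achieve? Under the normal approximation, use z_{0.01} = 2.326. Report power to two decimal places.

For two equal groups, power = Φ(d·√(n/2) − z_{α}).
d·√(n/2) = 0.51 × √(47/2) = 0.51 × 4.848 = 2.472.
z_β = 2.472 − 2.326 = 0.146.
Power = Φ(0.146) = 0.558.

power ≈ 0.56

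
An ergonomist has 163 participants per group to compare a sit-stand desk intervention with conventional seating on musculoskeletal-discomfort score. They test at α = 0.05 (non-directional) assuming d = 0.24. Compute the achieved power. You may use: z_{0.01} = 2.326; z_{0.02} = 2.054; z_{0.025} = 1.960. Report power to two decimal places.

For two equal groups, power = Φ(d·√(n/2) − z_{α/2}).
d·√(n/2) = 0.24 × √(163/2) = 0.24 × 9.028 = 2.167.
z_β = 2.167 − 1.960 = 0.207.
Power = Φ(0.207) = 0.582.

power ≈ 0.58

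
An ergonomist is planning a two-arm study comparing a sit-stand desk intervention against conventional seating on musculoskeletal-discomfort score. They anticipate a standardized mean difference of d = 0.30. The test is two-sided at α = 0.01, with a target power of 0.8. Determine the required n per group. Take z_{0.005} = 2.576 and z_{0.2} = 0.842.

For two independent groups with equal n: n = 2·((z_{α/2} + z_β) / d)².
z_{α/2} + z_β = 2.576 + 0.842 = 3.418.
n = 2 × (3.418 / 0.30)² = 2 × 11.393² = 2 × 129.81 = 259.6.
Round up to the next whole participant.

n = 260 per group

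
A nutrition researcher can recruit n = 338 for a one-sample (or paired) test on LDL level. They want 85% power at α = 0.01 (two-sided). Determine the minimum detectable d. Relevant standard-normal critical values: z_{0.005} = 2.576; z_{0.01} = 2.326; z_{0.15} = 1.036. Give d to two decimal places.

For a single sample (or paired design) of n = 338: d_min = (z_{α/2} + z_β)/√n.
z-sum = 2.576 + 1.036 = 3.612.
d_min = 3.612 / √338 = 3.612 / 18.385 = 0.196.

d_min ≈ 0.20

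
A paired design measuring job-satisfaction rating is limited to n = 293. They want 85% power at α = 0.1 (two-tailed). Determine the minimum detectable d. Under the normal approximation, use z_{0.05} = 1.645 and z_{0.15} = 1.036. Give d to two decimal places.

d_min ≈ 0.16

For a single sample (or paired design) of n = 293: d_min = (z_{α/2} + z_β)/√n.
z-sum = 1.645 + 1.036 = 2.681.
d_min = 2.681 / √293 = 2.681 / 17.117 = 0.157.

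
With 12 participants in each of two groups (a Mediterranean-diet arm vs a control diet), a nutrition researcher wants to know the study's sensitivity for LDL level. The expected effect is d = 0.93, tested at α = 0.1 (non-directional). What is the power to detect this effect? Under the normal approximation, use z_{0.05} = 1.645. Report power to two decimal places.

For two equal groups, power = Φ(d·√(n/2) − z_{α/2}).
d·√(n/2) = 0.93 × √(12/2) = 0.93 × 2.449 = 2.278.
z_β = 2.278 − 1.645 = 0.633.
Power = Φ(0.633) = 0.737.

power ≈ 0.74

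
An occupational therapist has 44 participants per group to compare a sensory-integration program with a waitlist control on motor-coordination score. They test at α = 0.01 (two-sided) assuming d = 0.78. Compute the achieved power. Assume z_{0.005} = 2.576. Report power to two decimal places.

For two equal groups, power = Φ(d·√(n/2) − z_{α/2}).
d·√(n/2) = 0.78 × √(44/2) = 0.78 × 4.690 = 3.659.
z_β = 3.659 − 2.576 = 1.083.
Power = Φ(1.083) = 0.860.

power ≈ 0.86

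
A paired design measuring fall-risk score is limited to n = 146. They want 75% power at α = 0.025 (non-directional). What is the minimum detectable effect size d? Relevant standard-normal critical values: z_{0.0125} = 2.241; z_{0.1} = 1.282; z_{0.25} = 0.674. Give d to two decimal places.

For a single sample (or paired design) of n = 146: d_min = (z_{α/2} + z_β)/√n.
z-sum = 2.241 + 0.674 = 2.915.
d_min = 2.915 / √146 = 2.915 / 12.083 = 0.241.

d_min ≈ 0.24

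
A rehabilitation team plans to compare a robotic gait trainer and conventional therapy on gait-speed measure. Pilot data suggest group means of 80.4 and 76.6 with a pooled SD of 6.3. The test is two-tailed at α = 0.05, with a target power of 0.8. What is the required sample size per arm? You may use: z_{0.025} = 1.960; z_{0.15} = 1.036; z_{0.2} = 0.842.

Cohen's d = |M₁ − M₂| / SD_pooled = |80.4 − 76.6| / 6.3 = 3.8 / 6.3 = 0.603.
For two independent groups with equal n: n = 2·((z_{α/2} + z_β) / d)².
z_{α/2} + z_β = 1.960 + 0.842 = 2.802.
n = 2 × (2.802 / 0.603)² = 2 × 4.647² = 2 × 21.59 = 43.2.
Round up to the next whole participant.

n = 44 per group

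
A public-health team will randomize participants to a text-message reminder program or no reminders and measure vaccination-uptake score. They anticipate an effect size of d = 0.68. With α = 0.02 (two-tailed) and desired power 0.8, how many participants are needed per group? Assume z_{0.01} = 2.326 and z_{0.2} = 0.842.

n = 44 per group

For two independent groups with equal n: n = 2·((z_{α/2} + z_β) / d)².
z_{α/2} + z_β = 2.326 + 0.842 = 3.168.
n = 2 × (3.168 / 0.68)² = 2 × 4.659² = 2 × 21.70 = 43.4.
Round up to the next whole participant.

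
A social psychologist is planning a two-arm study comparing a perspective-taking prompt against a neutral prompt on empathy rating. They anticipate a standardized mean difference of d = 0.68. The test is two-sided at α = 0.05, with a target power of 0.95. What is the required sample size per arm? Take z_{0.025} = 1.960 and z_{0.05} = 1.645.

n = 57 per group

For two independent groups with equal n: n = 2·((z_{α/2} + z_β) / d)².
z_{α/2} + z_β = 1.960 + 1.645 = 3.605.
n = 2 × (3.605 / 0.68)² = 2 × 5.301² = 2 × 28.11 = 56.2.
Round up to the next whole participant.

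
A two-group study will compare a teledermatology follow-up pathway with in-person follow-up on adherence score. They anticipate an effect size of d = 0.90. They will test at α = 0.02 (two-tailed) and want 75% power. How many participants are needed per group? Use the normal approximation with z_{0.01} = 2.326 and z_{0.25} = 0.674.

n = 23 per group

For two independent groups with equal n: n = 2·((z_{α/2} + z_β) / d)².
z_{α/2} + z_β = 2.326 + 0.674 = 3.000.
n = 2 × (3.000 / 0.90)² = 2 × 3.333² = 2 × 11.11 = 22.2.
Round up to the next whole participant.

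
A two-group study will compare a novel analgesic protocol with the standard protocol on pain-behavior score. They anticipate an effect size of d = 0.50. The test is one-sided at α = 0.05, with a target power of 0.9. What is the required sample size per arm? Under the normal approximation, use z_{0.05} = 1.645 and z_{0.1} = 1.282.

For two independent groups with equal n: n = 2·((z_{α} + z_β) / d)².
z_{α} + z_β = 1.645 + 1.282 = 2.927.
n = 2 × (2.927 / 0.50)² = 2 × 5.854² = 2 × 34.27 = 68.5.
Round up to the next whole participant.

n = 69 per group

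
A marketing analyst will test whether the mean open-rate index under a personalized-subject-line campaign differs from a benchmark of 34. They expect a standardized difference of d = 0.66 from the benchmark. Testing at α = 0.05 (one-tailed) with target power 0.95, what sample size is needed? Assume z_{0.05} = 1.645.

n = 25

For a one-sample test: n = ((z_{α} + z_β) / d)².
z_{α} + z_β = 1.645 + 1.645 = 3.290.
n = (3.290 / 0.66)² = 4.985² = 24.85.
Round up.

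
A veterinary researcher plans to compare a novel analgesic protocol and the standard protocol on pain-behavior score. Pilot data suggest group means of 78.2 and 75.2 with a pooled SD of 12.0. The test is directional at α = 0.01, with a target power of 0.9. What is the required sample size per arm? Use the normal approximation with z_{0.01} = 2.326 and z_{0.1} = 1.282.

n = 417 per group

Cohen's d = |M₁ − M₂| / SD_pooled = |78.2 − 75.2| / 12.0 = 3.0 / 12.0 = 0.250.
For two independent groups with equal n: n = 2·((z_{α} + z_β) / d)².
z_{α} + z_β = 2.326 + 1.282 = 3.608.
n = 2 × (3.608 / 0.250)² = 2 × 14.432² = 2 × 208.28 = 416.6.
Round up to the next whole participant.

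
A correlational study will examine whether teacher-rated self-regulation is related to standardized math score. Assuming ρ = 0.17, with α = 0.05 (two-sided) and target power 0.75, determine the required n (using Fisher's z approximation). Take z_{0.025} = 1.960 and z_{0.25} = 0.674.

Fisher's z: C = ½·ln((1+r)/(1−r)) = ½·ln(1.4096) = 0.1717.
n = ((z_{α/2} + z_β)/C)² + 3.
(1.960 + 0.674) / 0.1717 = 2.634 / 0.1717 = 15.341.
n = 15.341² + 3 = 235.34 + 3 = 238.3.
Round up.

n = 239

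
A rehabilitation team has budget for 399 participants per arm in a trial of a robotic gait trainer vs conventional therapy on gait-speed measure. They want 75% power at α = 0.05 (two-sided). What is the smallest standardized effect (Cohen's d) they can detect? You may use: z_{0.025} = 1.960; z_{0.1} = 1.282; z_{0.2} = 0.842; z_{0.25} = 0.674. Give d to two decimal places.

d_min ≈ 0.19

For two independent groups of n = 399 each: d_min = (z_{α/2} + z_β)·√(2/n).
z-sum = 1.960 + 0.674 = 2.634.
d_min = 2.634 × √(2/399) = 2.634 × 0.0708 = 0.186.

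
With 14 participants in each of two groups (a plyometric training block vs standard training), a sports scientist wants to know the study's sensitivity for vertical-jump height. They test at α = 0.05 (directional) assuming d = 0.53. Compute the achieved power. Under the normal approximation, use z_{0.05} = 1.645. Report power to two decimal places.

power ≈ 0.40

For two equal groups, power = Φ(d·√(n/2) − z_{α}).
d·√(n/2) = 0.53 × √(14/2) = 0.53 × 2.646 = 1.402.
z_β = 1.402 − 1.645 = -0.243.
Power = Φ(-0.243) = 0.404.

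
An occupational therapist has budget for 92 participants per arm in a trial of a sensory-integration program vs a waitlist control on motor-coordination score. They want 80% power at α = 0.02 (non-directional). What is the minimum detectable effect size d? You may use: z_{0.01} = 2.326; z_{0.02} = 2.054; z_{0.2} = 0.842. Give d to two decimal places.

For two independent groups of n = 92 each: d_min = (z_{α/2} + z_β)·√(2/n).
z-sum = 2.326 + 0.842 = 3.168.
d_min = 3.168 × √(2/92) = 3.168 × 0.1474 = 0.467.

d_min ≈ 0.47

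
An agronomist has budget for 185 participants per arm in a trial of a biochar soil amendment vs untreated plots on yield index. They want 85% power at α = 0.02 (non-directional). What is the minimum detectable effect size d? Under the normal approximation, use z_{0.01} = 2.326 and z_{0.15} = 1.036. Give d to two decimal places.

d_min ≈ 0.35

For two independent groups of n = 185 each: d_min = (z_{α/2} + z_β)·√(2/n).
z-sum = 2.326 + 1.036 = 3.362.
d_min = 3.362 × √(2/185) = 3.362 × 0.1040 = 0.350.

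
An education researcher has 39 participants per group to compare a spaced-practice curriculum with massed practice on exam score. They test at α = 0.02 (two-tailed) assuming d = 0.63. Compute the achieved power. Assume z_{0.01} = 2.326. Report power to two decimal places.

For two equal groups, power = Φ(d·√(n/2) − z_{α/2}).
d·√(n/2) = 0.63 × √(39/2) = 0.63 × 4.416 = 2.782.
z_β = 2.782 − 2.326 = 0.456.
Power = Φ(0.456) = 0.676.

power ≈ 0.68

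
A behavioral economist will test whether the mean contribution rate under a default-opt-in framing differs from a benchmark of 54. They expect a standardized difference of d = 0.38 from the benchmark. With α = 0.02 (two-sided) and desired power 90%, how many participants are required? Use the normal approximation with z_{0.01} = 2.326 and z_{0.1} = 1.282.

For a one-sample test: n = ((z_{α/2} + z_β) / d)².
z_{α/2} + z_β = 2.326 + 1.282 = 3.608.
n = (3.608 / 0.38)² = 9.495² = 90.15.
Round up.

n = 91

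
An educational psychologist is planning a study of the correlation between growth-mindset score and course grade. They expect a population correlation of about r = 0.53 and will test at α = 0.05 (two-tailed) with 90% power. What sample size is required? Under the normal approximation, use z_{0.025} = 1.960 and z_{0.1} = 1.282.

n = 34

Fisher's z: C = ½·ln((1+r)/(1−r)) = ½·ln(3.2553) = 0.5901.
n = ((z_{α/2} + z_β)/C)² + 3.
(1.960 + 1.282) / 0.5901 = 3.242 / 0.5901 = 5.494.
n = 5.494² + 3 = 30.18 + 3 = 33.2.
Round up.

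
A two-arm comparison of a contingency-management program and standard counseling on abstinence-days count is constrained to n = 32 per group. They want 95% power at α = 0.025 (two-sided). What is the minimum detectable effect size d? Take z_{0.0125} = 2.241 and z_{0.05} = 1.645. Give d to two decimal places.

For two independent groups of n = 32 each: d_min = (z_{α/2} + z_β)·√(2/n).
z-sum = 2.241 + 1.645 = 3.886.
d_min = 3.886 × √(2/32) = 3.886 × 0.2500 = 0.972.

d_min ≈ 0.97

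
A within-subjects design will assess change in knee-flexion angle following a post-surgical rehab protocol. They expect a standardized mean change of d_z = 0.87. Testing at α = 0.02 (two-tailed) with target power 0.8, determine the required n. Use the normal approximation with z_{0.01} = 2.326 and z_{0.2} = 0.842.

For a paired (one-sample on differences) test: n = ((z_{α/2} + z_β) / d)².
z_{α/2} + z_β = 2.326 + 0.842 = 3.168.
n = (3.168 / 0.87)² = 3.641² = 13.26.
Round up.

n = 14 pairs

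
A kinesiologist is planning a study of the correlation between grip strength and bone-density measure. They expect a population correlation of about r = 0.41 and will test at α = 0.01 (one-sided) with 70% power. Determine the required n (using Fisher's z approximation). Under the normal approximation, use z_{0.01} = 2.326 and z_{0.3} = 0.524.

Fisher's z: C = ½·ln((1+r)/(1−r)) = ½·ln(2.3898) = 0.4356.
n = ((z_{α} + z_β)/C)² + 3.
(2.326 + 0.524) / 0.4356 = 2.850 / 0.4356 = 6.543.
n = 6.543² + 3 = 42.81 + 3 = 45.8.
Round up.

n = 46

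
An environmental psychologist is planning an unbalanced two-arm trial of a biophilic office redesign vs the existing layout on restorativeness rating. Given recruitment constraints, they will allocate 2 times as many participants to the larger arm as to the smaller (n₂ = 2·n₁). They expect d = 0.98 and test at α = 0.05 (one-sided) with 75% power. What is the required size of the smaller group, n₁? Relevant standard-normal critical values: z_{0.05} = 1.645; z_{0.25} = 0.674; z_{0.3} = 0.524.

With allocation ratio k = n₂/n₁ = 2, Var(x̄₁−x̄₂) = σ²(1/n₁ + 1/(k·n₁)) = σ²·(k+1)/(k·n₁).
So n₁ = (1 + 1/k)·((z_{α} + z_β)/d)² = 1.500 × (2.319/0.98)².
n₁ = 1.500 × 5.60 = 8.4.
Round up: n₁ = 9, giving n₂ = 2 × 9 = 18.

n₁ = 9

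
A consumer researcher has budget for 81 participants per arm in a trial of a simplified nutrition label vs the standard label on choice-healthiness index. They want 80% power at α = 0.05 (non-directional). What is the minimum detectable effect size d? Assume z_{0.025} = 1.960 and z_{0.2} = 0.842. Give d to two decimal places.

For two independent groups of n = 81 each: d_min = (z_{α/2} + z_β)·√(2/n).
z-sum = 1.960 + 0.842 = 2.802.
d_min = 2.802 × √(2/81) = 2.802 × 0.1571 = 0.440.

d_min ≈ 0.44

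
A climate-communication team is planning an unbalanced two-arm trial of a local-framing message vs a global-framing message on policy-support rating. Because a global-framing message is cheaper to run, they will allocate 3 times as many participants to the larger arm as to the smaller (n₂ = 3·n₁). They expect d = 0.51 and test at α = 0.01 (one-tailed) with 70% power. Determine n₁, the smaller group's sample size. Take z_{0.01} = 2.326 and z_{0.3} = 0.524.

With allocation ratio k = n₂/n₁ = 3, Var(x̄₁−x̄₂) = σ²(1/n₁ + 1/(k·n₁)) = σ²·(k+1)/(k·n₁).
So n₁ = (1 + 1/k)·((z_{α} + z_β)/d)² = 1.333 × (2.850/0.51)².
n₁ = 1.333 × 31.23 = 41.6.
Round up: n₁ = 42, giving n₂ = 3 × 42 = 126.

n₁ = 42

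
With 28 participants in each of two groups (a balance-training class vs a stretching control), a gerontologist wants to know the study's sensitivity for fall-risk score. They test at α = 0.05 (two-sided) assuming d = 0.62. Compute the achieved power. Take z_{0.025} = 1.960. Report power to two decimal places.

power ≈ 0.64

For two equal groups, power = Φ(d·√(n/2) − z_{α/2}).
d·√(n/2) = 0.62 × √(28/2) = 0.62 × 3.742 = 2.320.
z_β = 2.320 − 1.960 = 0.360.
Power = Φ(0.360) = 0.641.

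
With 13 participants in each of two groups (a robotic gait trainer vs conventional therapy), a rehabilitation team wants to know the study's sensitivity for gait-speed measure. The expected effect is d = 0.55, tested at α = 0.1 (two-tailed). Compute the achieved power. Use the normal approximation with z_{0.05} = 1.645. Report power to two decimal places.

power ≈ 0.40

For two equal groups, power = Φ(d·√(n/2) − z_{α/2}).
d·√(n/2) = 0.55 × √(13/2) = 0.55 × 2.550 = 1.402.
z_β = 1.402 − 1.645 = -0.243.
Power = Φ(-0.243) = 0.404.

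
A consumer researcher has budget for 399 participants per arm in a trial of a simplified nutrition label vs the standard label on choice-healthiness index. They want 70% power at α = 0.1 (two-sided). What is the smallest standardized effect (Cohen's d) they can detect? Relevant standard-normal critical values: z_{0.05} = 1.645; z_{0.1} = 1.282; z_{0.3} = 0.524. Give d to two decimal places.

d_min ≈ 0.15

For two independent groups of n = 399 each: d_min = (z_{α/2} + z_β)·√(2/n).
z-sum = 1.645 + 0.524 = 2.169.
d_min = 2.169 × √(2/399) = 2.169 × 0.0708 = 0.154.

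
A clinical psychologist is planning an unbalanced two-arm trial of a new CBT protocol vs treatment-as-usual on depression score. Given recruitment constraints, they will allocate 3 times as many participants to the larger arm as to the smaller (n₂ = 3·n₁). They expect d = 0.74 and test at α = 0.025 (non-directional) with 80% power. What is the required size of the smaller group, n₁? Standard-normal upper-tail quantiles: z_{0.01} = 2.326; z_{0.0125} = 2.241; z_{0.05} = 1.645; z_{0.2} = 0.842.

With allocation ratio k = n₂/n₁ = 3, Var(x̄₁−x̄₂) = σ²(1/n₁ + 1/(k·n₁)) = σ²·(k+1)/(k·n₁).
So n₁ = (1 + 1/k)·((z_{α/2} + z_β)/d)² = 1.333 × (3.083/0.74)².
n₁ = 1.333 × 17.36 = 23.1.
Round up: n₁ = 24, giving n₂ = 3 × 24 = 72.

n₁ = 24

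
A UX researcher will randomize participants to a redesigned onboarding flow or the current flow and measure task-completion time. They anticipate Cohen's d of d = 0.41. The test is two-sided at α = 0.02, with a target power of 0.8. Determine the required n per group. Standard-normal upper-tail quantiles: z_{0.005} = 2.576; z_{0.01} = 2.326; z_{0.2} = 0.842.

For two independent groups with equal n: n = 2·((z_{α/2} + z_β) / d)².
z_{α/2} + z_β = 2.326 + 0.842 = 3.168.
n = 2 × (3.168 / 0.41)² = 2 × 7.727² = 2 × 59.70 = 119.4.
Round up to the next whole participant.

n = 120 per group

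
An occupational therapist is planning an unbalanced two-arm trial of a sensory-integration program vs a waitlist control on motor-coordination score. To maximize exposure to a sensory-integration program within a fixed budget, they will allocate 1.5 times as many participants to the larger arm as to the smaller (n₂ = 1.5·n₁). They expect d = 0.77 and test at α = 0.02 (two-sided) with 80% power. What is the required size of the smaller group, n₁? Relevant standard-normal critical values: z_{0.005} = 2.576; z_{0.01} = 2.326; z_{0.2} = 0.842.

With allocation ratio k = n₂/n₁ = 1.5, Var(x̄₁−x̄₂) = σ²(1/n₁ + 1/(k·n₁)) = σ²·(k+1)/(k·n₁).
So n₁ = (1 + 1/k)·((z_{α/2} + z_β)/d)² = 1.667 × (3.168/0.77)².
n₁ = 1.667 × 16.93 = 28.2.
Round up: n₁ = 29, giving n₂ = ⌈1.5 × 29⌉ = ⌈43.5⌉ = 44.

n₁ = 29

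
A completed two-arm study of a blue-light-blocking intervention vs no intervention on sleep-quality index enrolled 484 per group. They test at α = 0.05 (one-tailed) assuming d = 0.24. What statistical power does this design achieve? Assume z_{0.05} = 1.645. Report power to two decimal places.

power ≈ 0.98

For two equal groups, power = Φ(d·√(n/2) − z_{α}).
d·√(n/2) = 0.24 × √(484/2) = 0.24 × 15.556 = 3.734.
z_β = 3.734 − 1.645 = 2.089.
Power = Φ(2.089) = 0.982.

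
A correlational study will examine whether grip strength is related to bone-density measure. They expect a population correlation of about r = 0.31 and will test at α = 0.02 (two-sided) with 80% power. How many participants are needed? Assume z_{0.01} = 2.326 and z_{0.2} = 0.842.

Fisher's z: C = ½·ln((1+r)/(1−r)) = ½·ln(1.8986) = 0.3205.
n = ((z_{α/2} + z_β)/C)² + 3.
(2.326 + 0.842) / 0.3205 = 3.168 / 0.3205 = 9.885.
n = 9.885² + 3 = 97.70 + 3 = 100.7.
Round up.

n = 101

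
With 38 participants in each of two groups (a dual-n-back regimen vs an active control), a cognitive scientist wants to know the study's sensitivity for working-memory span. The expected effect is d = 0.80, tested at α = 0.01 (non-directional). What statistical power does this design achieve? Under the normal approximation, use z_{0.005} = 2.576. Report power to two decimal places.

power ≈ 0.82

For two equal groups, power = Φ(d·√(n/2) − z_{α/2}).
d·√(n/2) = 0.80 × √(38/2) = 0.80 × 4.359 = 3.487.
z_β = 3.487 − 2.576 = 0.911.
Power = Φ(0.911) = 0.819.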